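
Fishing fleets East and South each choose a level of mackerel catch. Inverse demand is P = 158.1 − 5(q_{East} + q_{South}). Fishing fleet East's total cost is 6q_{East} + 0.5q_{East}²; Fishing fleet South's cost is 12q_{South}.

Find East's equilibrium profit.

475.695

Fishing fleet East's profit: π = q_{East}(158.1 − 5(q_{East} + q_{South})) − 6q_{East} − 0.5q_{East}².
∂π/∂q_{East} = 152.1 − 11q_{East} − 5q_{South} = 0, so q_{East} = 1521/110 − (5/11)q_{South}.
For South: ∂π/∂q_{South} = 146.1 − 10q_{South} − 5q_{East} = 0 ⇒ q_{South} = 14.61 − 0.5q_{East}.
Plugging q_{South} into East's best response: q_{East} = 1521/110 − (5/11)(14.61 − 0.5q_{East}) ⇒ (17/22)q_{East} = 1581/220, so q_{East} = 9.3.
Then q_{South} = 14.61 − 0.5·9.3 = 9.96.
Price P = 158.1 − 5·19.26 = 61.8.
East's profit: (61.8 − 6)·9.3 − 0.5(9.3)² = 475.695.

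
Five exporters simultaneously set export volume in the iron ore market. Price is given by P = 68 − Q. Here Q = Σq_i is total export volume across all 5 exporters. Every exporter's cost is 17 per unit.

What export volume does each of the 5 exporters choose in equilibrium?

8.5

A representative exporter's profit is π_i = q_i(68 − Q) − 17q_i, with Q = q_i + Σ_{j≠i} q_j.
First-order condition: 51 − 2q_i − Σ_{j≠i} q_j = 0.
With identical exporters, set every q_j = q: then 51 − 2q − 4q = 0, i.e. q = 51/6 = 8.5.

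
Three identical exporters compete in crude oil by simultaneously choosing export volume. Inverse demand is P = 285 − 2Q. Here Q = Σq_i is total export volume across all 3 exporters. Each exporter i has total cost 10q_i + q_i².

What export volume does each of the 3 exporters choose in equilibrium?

A representative exporter's profit is π_i = q_i(285 − 2Q) − 10q_i − q_i², with Q = q_i + Σ_{j≠i} q_j.
First-order condition: 275 − 6q_i − 2Σ_{j≠i} q_j = 0.
In a symmetric equilibrium every exporter chooses the same q, so Σ_{j≠i} q_j = 2q. The condition becomes 275 − 10q = 0, giving q = 275/10 = 27.5.

27.5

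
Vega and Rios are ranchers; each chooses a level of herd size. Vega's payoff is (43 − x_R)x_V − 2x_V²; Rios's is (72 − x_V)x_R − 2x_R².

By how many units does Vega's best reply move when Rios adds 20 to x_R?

Expanding Vega's payoff: 43x_V − x_Rx_V − 2x_V².
∂π/∂x_V = 43 − x_R − 4x_V = 0, so x_V = 10.75 − 0.25x_R.
The reaction-function slope is −0.25, so a 20-unit rise in x_R moves x_V by −0.25 × 20 = −5. Vega's best response falls — the actions are strategic substitutes.

-5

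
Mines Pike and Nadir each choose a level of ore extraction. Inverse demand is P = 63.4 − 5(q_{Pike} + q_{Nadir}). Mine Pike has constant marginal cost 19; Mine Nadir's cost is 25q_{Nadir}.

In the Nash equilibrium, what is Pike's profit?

Mine Pike's profit: π = q_{Pike}(63.4 − 5(q_{Pike} + q_{Nadir})) − 19q_{Pike}.
∂π/∂q_{Pike} = 44.4 − 10q_{Pike} − 5q_{Nadir} = 0, so q_{Pike} = 4.44 − 0.5q_{Nadir}.
By the same steps for Nadir: q_{Nadir} = 3.84 − 0.5q_{Pike}.
Plugging q_{Nadir} into Pike's best response: q_{Pike} = 4.44 − 0.5(3.84 − 0.5q_{Pike}) ⇒ 0.75q_{Pike} = 2.52, so q_{Pike} = 3.36.
Then q_{Nadir} = 3.84 − 0.5·3.36 = 2.16.
Price P = 63.4 − 5·5.52 = 35.8.
Pike's profit: (35.8 − 19)·3.36 = 56.448.

56.448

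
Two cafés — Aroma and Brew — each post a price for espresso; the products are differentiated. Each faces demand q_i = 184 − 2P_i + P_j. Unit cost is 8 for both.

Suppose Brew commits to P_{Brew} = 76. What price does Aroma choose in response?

69

Aroma's profit: π = (P_{Aroma} − 8)(184 − 2P_{Aroma} + P_{Brew}).
∂π/∂P_{Aroma} = 200 − 4P_{Aroma} + P_{Brew} = 0 ⇒ P_{Aroma} = 50 + 0.25P_{Brew}.
At P_{Brew} = 76: P_{Aroma} = 50 + 0.25·76 = 69.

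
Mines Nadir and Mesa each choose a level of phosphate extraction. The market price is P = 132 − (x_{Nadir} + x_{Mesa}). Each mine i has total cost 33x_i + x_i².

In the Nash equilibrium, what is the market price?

92.4

Mine Nadir's profit: π = x_{Nadir}(132 − (x_{Nadir} + x_{Mesa})) − 33x_{Nadir} − x_{Nadir}².
∂π/∂x_{Nadir} = 99 − 4x_{Nadir} − x_{Mesa} = 0, so x_{Nadir} = 24.75 − 0.25x_{Mesa}.
The game is symmetric, so in equilibrium x_{Mesa} = x_{Nadir}: the reaction function gives 1.25x_{Nadir} = 24.75, hence x_{Nadir} = 19.8.
Equilibrium price: P = 132 − 39.6 = 92.4.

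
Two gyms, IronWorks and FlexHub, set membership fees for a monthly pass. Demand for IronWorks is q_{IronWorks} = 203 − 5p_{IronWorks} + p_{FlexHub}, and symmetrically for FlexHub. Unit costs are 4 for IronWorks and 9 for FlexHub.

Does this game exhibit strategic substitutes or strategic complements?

strategic complements

IronWorks's profit: π = (p_{IronWorks} − 4)(203 − 5p_{IronWorks} + p_{FlexHub}).
∂π/∂p_{IronWorks} = 223 − 10p_{IronWorks} + p_{FlexHub} = 0 ⇒ p_{IronWorks} = 22.3 + 0.1p_{FlexHub}.
The best-response slope dp_{IronWorks}/dp_{FlexHub} = 0.1 > 0: the reaction function is upward-sloping, so the choices are strategic complements.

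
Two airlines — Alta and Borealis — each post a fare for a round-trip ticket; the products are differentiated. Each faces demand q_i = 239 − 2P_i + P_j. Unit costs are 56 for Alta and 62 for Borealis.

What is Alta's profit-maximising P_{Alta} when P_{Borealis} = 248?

Alta's profit: π = (P_{Alta} − 56)(239 − 2P_{Alta} + P_{Borealis}).
∂π/∂P_{Alta} = 351 − 4P_{Alta} + P_{Borealis} = 0 ⇒ P_{Alta} = 87.75 + 0.25P_{Borealis}.
At P_{Borealis} = 248: P_{Alta} = 87.75 + 0.25·248 = 149.75.

149.75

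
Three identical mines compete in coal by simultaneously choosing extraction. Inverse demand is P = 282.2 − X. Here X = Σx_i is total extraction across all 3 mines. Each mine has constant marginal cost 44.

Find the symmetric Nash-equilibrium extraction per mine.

A representative mine's profit is π_i = x_i(282.2 − X) − 44x_i, with X = x_i + Σ_{j≠i} x_j.
First-order condition: 238.2 − 2x_i − Σ_{j≠i} x_j = 0.
In a symmetric equilibrium every mine chooses the same x, so Σ_{j≠i} x_j = 2x. The condition becomes 238.2 − 4x = 0, giving x = 238.2/4 = 59.55.

59.55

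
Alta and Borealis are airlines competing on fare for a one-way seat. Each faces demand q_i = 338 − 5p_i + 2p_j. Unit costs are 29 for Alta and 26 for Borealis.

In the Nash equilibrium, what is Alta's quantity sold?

155.3125

Alta's profit: π = (p_{Alta} − 29)(338 − 5p_{Alta} + 2p_{Borealis}).
∂π/∂p_{Alta} = 483 − 10p_{Alta} + 2p_{Borealis} = 0 ⇒ p_{Alta} = 48.3 + 0.2p_{Borealis}.
Similarly p_{Borealis} = 46.8 + 0.2p_{Alta}.
Substituting the second reaction function into the first: p_{Alta} = 48.3 + 0.2(46.8 + 0.2p_{Alta}), which gives 0.96p_{Alta} = 57.66 ⇒ p_{Alta} = 60.0625.
Then p_{Borealis} = 46.8 + 0.2·60.0625 = 58.8125.
q_{Alta} = 338 − 5·60.0625 + 2·58.8125 = 155.3125.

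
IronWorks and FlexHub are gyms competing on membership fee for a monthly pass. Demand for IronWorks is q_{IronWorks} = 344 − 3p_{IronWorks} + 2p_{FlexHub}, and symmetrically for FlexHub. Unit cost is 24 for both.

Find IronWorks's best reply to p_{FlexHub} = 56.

IronWorks's profit: π = (p_{IronWorks} − 24)(344 − 3p_{IronWorks} + 2p_{FlexHub}).
∂π/∂p_{IronWorks} = 416 − 6p_{IronWorks} + 2p_{FlexHub} = 0 ⇒ p_{IronWorks} = 208/3 + (1/3)p_{FlexHub}.
At p_{FlexHub} = 56: p_{IronWorks} = 208/3 + (1/3)·56 = 88.

88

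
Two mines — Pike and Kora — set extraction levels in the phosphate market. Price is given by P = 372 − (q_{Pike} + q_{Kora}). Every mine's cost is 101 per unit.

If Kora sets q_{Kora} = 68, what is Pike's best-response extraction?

101.5

Mine Pike's profit: π = q_{Pike}(372 − (q_{Pike} + q_{Kora})) − 101q_{Pike}.
∂π/∂q_{Pike} = 271 − 2q_{Pike} − q_{Kora} = 0, so q_{Pike} = 135.5 − 0.5q_{Kora}.
At q_{Kora} = 68: q_{Pike} = 135.5 − 0.5·68 = 101.5.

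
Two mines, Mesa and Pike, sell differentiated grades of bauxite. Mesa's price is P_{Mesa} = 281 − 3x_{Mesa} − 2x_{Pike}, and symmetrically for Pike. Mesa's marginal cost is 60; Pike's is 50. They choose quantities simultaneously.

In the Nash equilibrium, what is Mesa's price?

141

Mine Mesa's profit: π = x_{Mesa}(281 − 3x_{Mesa} − 2x_{Pike}) − 60x_{Mesa}.
∂π/∂x_{Mesa} = 221 − 6x_{Mesa} − 2x_{Pike} = 0 ⇒ x_{Mesa} = 221/6 − (1/3)x_{Pike}.
Similarly x_{Pike} = 38.5 − (1/3)x_{Mesa}.
Solving the two reaction functions simultaneously: (1 − (−1/3)(−1/3))x_{Mesa} = 221/6 − (1/3)·38.5, so (8/9)x_{Mesa} = 24 and x_{Mesa} = 27.
Then x_{Pike} = 38.5 − (1/3)·27 = 29.5.
P_{Mesa} = 281 − 3·27 − 2·29.5 = 141.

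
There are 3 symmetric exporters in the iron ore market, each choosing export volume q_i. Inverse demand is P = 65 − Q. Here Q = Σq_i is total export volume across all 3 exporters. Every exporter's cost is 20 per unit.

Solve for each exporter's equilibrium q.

11.25

A representative exporter's profit is π_i = q_i(65 − Q) − 20q_i, with Q = q_i + Σ_{j≠i} q_j.
First-order condition: 45 − 2q_i − Σ_{j≠i} q_j = 0.
With identical exporters, set every q_j = q: then 45 − 2q − 2q = 0, i.e. q = 45/4 = 11.25.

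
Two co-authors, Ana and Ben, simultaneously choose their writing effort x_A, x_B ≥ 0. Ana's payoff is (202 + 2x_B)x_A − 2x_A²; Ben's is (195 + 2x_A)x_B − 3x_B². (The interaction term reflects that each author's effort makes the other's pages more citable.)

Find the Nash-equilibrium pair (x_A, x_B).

80.1, 59.2

Expanding Ana's payoff: 202x_A + 2x_Bx_A − 2x_A².
∂π/∂x_A = 202 + 2x_B − 4x_A = 0, so x_A = 50.5 + 0.5x_B.
Likewise for Ben: x_B = 32.5 + (1/3)x_A.
Solving the two reaction functions simultaneously: (1 − (0.5)(1/3))x_A = 50.5 + 0.5·32.5, so (5/6)x_A = 66.75 and x_A = 80.1.
Then x_B = 32.5 + (1/3)·80.1 = 59.2.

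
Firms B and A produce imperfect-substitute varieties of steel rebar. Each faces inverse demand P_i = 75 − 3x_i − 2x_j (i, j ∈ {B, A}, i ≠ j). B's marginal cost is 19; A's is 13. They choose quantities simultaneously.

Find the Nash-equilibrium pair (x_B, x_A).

Firm B's profit: π = x_B(75 − 3x_B − 2x_A) − 19x_B.
∂π/∂x_B = 56 − 6x_B − 2x_A = 0 ⇒ x_B = 28/3 − (1/3)x_A.
Similarly x_A = 31/3 − (1/3)x_B.
Solving the two reaction functions simultaneously: (1 − (−1/3)(−1/3))x_B = 28/3 − (1/3)·(31/3), so (8/9)x_B = 53/9 and x_B = 6.625.
Then x_A = 31/3 − (1/3)·6.625 = 8.125.

6.625, 8.125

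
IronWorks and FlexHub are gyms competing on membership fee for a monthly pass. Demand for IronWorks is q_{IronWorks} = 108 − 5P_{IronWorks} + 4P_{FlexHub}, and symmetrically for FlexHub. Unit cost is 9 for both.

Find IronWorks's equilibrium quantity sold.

IronWorks's profit: π = (P_{IronWorks} − 9)(108 − 5P_{IronWorks} + 4P_{FlexHub}).
∂π/∂P_{IronWorks} = 153 − 10P_{IronWorks} + 4P_{FlexHub} = 0 ⇒ P_{IronWorks} = 15.3 + 0.4P_{FlexHub}.
The game is symmetric, so in equilibrium P_{FlexHub} = P_{IronWorks}: the reaction function gives 0.6P_{IronWorks} = 15.3, hence P_{IronWorks} = 25.5.
q_{IronWorks} = 108 − 5·25.5 + 4·25.5 = 82.5.

82.5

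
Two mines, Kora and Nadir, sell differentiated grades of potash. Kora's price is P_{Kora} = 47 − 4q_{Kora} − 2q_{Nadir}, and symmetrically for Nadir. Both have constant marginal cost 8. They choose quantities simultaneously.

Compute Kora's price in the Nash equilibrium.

Mine Kora's profit: π = q_{Kora}(47 − 4q_{Kora} − 2q_{Nadir}) − 8q_{Kora}.
∂π/∂q_{Kora} = 39 − 8q_{Kora} − 2q_{Nadir} = 0 ⇒ q_{Kora} = 4.875 − 0.25q_{Nadir}.
The game is symmetric, so in equilibrium q_{Nadir} = q_{Kora}: the reaction function gives 1.25q_{Kora} = 4.875, hence q_{Kora} = 3.9.
P_{Kora} = 47 − 4·3.9 − 2·3.9 = 23.6.

23.6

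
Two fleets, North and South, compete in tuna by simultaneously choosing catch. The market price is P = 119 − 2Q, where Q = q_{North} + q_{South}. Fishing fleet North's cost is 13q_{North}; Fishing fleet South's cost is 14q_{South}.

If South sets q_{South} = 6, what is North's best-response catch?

23.5

Fishing fleet North's profit: π = q_{North}(119 − 2(q_{North} + q_{South})) − 13q_{North}.
∂π/∂q_{North} = 106 − 4q_{North} − 2q_{South} = 0, so q_{North} = 26.5 − 0.5q_{South}.
At q_{South} = 6: q_{North} = 26.5 − 0.5·6 = 23.5.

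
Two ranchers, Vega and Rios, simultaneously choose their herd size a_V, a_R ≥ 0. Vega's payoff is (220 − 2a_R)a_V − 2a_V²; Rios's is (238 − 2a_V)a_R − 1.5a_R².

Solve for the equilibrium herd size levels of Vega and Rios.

Expanding Vega's payoff: 220a_V − 2a_Ra_V − 2a_V².
∂π/∂a_V = 220 − 2a_R − 4a_V = 0, so a_V = 55 − 0.5a_R.
Likewise for Rios: a_R = 238/3 − (2/3)a_V.
Substituting the second reaction function into the first: a_V = 55 − 0.5(238/3 − (2/3)a_V), which gives (2/3)a_V = 46/3 ⇒ a_V = 23.
Then a_R = 238/3 − (2/3)·23 = 64.

23, 64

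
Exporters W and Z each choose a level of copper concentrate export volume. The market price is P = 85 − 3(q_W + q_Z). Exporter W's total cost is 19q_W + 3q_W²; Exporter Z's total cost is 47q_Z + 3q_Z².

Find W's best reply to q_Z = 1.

Exporter W's profit: π = q_W(85 − 3(q_W + q_Z)) − 19q_W − 3q_W².
∂π/∂q_W = 66 − 12q_W − 3q_Z = 0, so q_W = 5.5 − 0.25q_Z.
At q_Z = 1: q_W = 5.5 − 0.25·1 = 5.25.

5.25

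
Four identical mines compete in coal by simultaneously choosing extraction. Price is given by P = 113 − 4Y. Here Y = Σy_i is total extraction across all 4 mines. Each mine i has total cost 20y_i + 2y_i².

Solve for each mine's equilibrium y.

3.875

A representative mine's profit is π_i = y_i(113 − 4Y) − 20y_i − 2y_i², with Y = y_i + Σ_{j≠i} y_j.
First-order condition: 93 − 12y_i − 4Σ_{j≠i} y_j = 0.
In a symmetric equilibrium every mine chooses the same y, so Σ_{j≠i} y_j = 3y. The condition becomes 93 − 24y = 0, giving y = 93/24 = 3.875.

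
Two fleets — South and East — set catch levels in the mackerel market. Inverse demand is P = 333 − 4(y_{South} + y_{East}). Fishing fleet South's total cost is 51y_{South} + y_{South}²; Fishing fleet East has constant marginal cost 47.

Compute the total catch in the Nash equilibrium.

44.4375

Fishing fleet South's profit: π = y_{South}(333 − 4(y_{South} + y_{East})) − 51y_{South} − y_{South}².
∂π/∂y_{South} = 282 − 10y_{South} − 4y_{East} = 0, so y_{South} = 28.2 − 0.4y_{East}.
For East: ∂π/∂y_{East} = 286 − 8y_{East} − 4y_{South} = 0 ⇒ y_{East} = 35.75 − 0.5y_{South}.
Plugging y_{East} into South's best response: y_{South} = 28.2 − 0.4(35.75 − 0.5y_{South}) ⇒ 0.8y_{South} = 13.9, so y_{South} = 17.375.
Then y_{East} = 35.75 − 0.5·17.375 = 27.0625.
Total catch: 17.375 + 27.0625 = 44.4375.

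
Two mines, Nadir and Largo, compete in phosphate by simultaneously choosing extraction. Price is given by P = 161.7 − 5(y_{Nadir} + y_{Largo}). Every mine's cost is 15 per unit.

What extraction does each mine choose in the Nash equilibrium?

Mine Nadir's profit: π = y_{Nadir}(161.7 − 5(y_{Nadir} + y_{Largo})) − 15y_{Nadir}.
∂π/∂y_{Nadir} = 146.7 − 10y_{Nadir} − 5y_{Largo} = 0, so y_{Nadir} = 14.67 − 0.5y_{Largo}.
By symmetry y_{Largo} = y_{Nadir}; substituting into the reaction function, 1.5y_{Nadir} = 14.67 and y_{Nadir} = 9.78.

9.78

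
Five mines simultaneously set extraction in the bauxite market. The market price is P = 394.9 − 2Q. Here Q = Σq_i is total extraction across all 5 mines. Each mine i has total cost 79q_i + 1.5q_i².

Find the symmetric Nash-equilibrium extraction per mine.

21.06

A representative mine's profit is π_i = q_i(394.9 − 2Q) − 79q_i − 1.5q_i², with Q = q_i + Σ_{j≠i} q_j.
First-order condition: 315.9 − 7q_i − 2Σ_{j≠i} q_j = 0.
With identical mines, set every q_j = q: then 315.9 − 7q − 8q = 0, i.e. q = 315.9/15 = 21.06.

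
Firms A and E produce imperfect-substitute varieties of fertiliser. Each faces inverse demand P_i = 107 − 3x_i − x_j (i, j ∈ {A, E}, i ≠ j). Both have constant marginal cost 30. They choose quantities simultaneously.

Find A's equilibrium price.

63

Firm A's profit: π = x_A(107 − 3x_A − x_E) − 30x_A.
∂π/∂x_A = 77 − 6x_A − x_E = 0 ⇒ x_A = 77/6 − (1/6)x_E.
The game is symmetric, so in equilibrium x_E = x_A: the reaction function gives (7/6)x_A = 77/6, hence x_A = 11.
P_A = 107 − 3·11 − 11 = 63.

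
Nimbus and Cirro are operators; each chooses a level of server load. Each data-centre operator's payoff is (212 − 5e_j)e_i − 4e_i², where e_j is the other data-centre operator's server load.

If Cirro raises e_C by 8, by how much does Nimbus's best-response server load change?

-5

Nimbus's payoff is (212 − 5e_C)e_N − 4e_N².
∂π/∂e_N = 212 − 5e_C − 8e_N = 0, so e_N = 26.5 − 0.625e_C.
The reaction-function slope is −0.625, so an 8-unit rise in e_C moves e_N by −0.625 × 8 = −5. Nimbus's best response falls — the actions are strategic substitutes.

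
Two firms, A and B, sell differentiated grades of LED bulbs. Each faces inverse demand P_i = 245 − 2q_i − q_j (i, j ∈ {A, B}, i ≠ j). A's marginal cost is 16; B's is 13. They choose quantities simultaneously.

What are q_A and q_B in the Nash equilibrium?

45.6, 46.6

Firm A's profit: π = q_A(245 − 2q_A − q_B) − 16q_A.
∂π/∂q_A = 229 − 4q_A − q_B = 0 ⇒ q_A = 57.25 − 0.25q_B.
Similarly q_B = 58 − 0.25q_A.
Substituting the second reaction function into the first: q_A = 57.25 − 0.25(58 − 0.25q_A), which gives 0.9375q_A = 42.75 ⇒ q_A = 45.6.
Then q_B = 58 − 0.25·45.6 = 46.6.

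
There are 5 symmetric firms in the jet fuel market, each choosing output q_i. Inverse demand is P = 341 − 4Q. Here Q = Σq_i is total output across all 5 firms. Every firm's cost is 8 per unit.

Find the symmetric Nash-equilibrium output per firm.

13.875

A representative firm's profit is π_i = q_i(341 − 4Q) − 8q_i, with Q = q_i + Σ_{j≠i} q_j.
First-order condition: 333 − 8q_i − 4Σ_{j≠i} q_j = 0.
Imposing symmetry (q_j = q for all j) turns Σ_{j≠i} q_j into 4q, so 333 = 24q and q = 13.875.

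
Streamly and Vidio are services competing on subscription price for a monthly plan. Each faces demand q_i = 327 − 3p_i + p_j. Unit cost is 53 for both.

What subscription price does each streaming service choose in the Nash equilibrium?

97.2

Streamly's profit: π = (p_{Streamly} − 53)(327 − 3p_{Streamly} + p_{Vidio}).
∂π/∂p_{Streamly} = 486 − 6p_{Streamly} + p_{Vidio} = 0 ⇒ p_{Streamly} = 81 + (1/6)p_{Vidio}.
Setting p_{Streamly} = p_{Vidio} in the reaction function: p_{Streamly} = 81 + (1/6)p_{Streamly}, so p_{Streamly} = 81 / (5/6) = 97.2.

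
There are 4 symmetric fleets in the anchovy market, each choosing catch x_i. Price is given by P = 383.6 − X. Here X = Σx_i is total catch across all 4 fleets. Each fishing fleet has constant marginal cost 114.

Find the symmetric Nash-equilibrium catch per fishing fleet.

A representative fishing fleet's profit is π_i = x_i(383.6 − X) − 114x_i, with X = x_i + Σ_{j≠i} x_j.
First-order condition: 269.6 − 2x_i − Σ_{j≠i} x_j = 0.
With identical fishing fleets, set every x_j = x: then 269.6 − 2x − 3x = 0, i.e. x = 269.6/5 = 53.92.

53.92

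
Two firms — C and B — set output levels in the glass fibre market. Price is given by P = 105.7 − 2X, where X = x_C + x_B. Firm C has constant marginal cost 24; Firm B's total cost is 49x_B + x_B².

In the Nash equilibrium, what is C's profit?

Firm C's profit: π = x_C(105.7 − 2(x_C + x_B)) − 24x_C.
∂π/∂x_C = 81.7 − 4x_C − 2x_B = 0, so x_C = 20.425 − 0.5x_B.
For B: ∂π/∂x_B = 56.7 − 6x_B − 2x_C = 0 ⇒ x_B = 9.45 − (1/3)x_C.
Plugging x_B into C's best response: x_C = 20.425 − 0.5(9.45 − (1/3)x_C) ⇒ (5/6)x_C = 15.7, so x_C = 18.84.
Then x_B = 9.45 − (1/3)·18.84 = 3.17.
Price P = 105.7 − 2·22.01 = 61.68.
C's profit: (61.68 − 24)·18.84 = 709.8912.

709.8912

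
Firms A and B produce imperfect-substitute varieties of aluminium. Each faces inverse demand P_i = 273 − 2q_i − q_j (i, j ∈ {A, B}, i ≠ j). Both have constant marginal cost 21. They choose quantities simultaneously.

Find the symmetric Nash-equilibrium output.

50.4

Firm A's profit: π = q_A(273 − 2q_A − q_B) − 21q_A.
∂π/∂q_A = 252 − 4q_A − q_B = 0 ⇒ q_A = 63 − 0.25q_B.
Setting q_A = q_B in the reaction function: q_A = 63 − 0.25q_A, so q_A = 63 / 1.25 = 50.4.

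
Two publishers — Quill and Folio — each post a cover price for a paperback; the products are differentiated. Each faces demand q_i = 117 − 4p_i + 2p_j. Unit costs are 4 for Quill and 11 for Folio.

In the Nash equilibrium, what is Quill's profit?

1459.24

Quill's profit: π = (p_{Quill} − 4)(117 − 4p_{Quill} + 2p_{Folio}).
∂π/∂p_{Quill} = 133 − 8p_{Quill} + 2p_{Folio} = 0 ⇒ p_{Quill} = 16.625 + 0.25p_{Folio}.
Similarly p_{Folio} = 20.125 + 0.25p_{Quill}.
Substituting the second reaction function into the first: p_{Quill} = 16.625 + 0.25(20.125 + 0.25p_{Quill}), which gives 0.9375p_{Quill} = 693/32 ⇒ p_{Quill} = 23.1.
Then p_{Folio} = 20.125 + 0.25·23.1 = 25.9.
q_{Quill} = 117 − 4·23.1 + 2·25.9 = 76.4.
Profit = (23.1 − 4)·76.4 = 1459.24.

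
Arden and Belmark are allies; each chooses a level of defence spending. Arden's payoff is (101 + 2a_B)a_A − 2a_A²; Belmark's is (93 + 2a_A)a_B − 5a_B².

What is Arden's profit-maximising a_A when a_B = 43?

46.75

Expanding Arden's payoff: 101a_A + 2a_Ba_A − 2a_A².
∂π/∂a_A = 101 + 2a_B − 4a_A = 0, so a_A = 25.25 + 0.5a_B.
At a_B = 43: a_A = 25.25 + 0.5·43 = 46.75.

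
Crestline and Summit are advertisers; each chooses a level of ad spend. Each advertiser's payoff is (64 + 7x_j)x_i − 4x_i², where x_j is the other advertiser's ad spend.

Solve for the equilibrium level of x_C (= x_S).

64

Crestline's payoff is (64 + 7x_S)x_C − 4x_C².
∂π/∂x_C = 64 + 7x_S − 8x_C = 0, so x_C = 8 + 0.875x_S.
The game is symmetric, so in equilibrium x_S = x_C: the reaction function gives 0.125x_C = 8, hence x_C = 64.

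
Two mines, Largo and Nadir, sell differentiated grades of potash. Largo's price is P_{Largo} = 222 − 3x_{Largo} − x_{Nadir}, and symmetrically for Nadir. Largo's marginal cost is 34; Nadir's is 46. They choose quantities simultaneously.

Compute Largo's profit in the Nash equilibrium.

Mine Largo's profit: π = x_{Largo}(222 − 3x_{Largo} − x_{Nadir}) − 34x_{Largo}.
∂π/∂x_{Largo} = 188 − 6x_{Largo} − x_{Nadir} = 0 ⇒ x_{Largo} = 94/3 − (1/6)x_{Nadir}.
Similarly x_{Nadir} = 88/3 − (1/6)x_{Largo}.
Substituting the second reaction function into the first: x_{Largo} = 94/3 − (1/6)(88/3 − (1/6)x_{Largo}), which gives (35/36)x_{Largo} = 238/9 ⇒ x_{Largo} = 27.2.
Then x_{Nadir} = 88/3 − (1/6)·27.2 = 24.8.
P_{Largo} = 222 − 3·27.2 − 24.8 = 115.6.
Profit = (115.6 − 34)·27.2 = 2219.52.

2219.52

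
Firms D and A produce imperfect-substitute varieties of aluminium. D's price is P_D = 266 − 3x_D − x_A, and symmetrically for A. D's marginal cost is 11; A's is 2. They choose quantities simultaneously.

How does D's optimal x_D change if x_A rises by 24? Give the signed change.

Firm D's profit: π = x_D(266 − 3x_D − x_A) − 11x_D.
∂π/∂x_D = 255 − 6x_D − x_A = 0 ⇒ x_D = 42.5 − (1/6)x_A.
The reaction-function slope is −1/6, so a 24-unit rise in x_A moves x_D by −1/6 × 24 = −4. D's best response falls — the actions are strategic substitutes.

-4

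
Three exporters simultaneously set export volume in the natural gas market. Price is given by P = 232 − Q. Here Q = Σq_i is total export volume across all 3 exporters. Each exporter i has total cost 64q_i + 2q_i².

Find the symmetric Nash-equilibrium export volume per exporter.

21

A representative exporter's profit is π_i = q_i(232 − Q) − 64q_i − 2q_i², with Q = q_i + Σ_{j≠i} q_j.
First-order condition: 168 − 6q_i − Σ_{j≠i} q_j = 0.
In a symmetric equilibrium every exporter chooses the same q, so Σ_{j≠i} q_j = 2q. The condition becomes 168 − 8q = 0, giving q = 168/8 = 21.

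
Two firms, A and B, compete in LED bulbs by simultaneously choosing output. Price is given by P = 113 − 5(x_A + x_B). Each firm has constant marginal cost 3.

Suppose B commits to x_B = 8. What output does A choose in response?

7

Firm A's profit: π = x_A(113 − 5(x_A + x_B)) − 3x_A.
∂π/∂x_A = 110 − 10x_A − 5x_B = 0, so x_A = 11 − 0.5x_B.
At x_B = 8: x_A = 11 − 0.5·8 = 7.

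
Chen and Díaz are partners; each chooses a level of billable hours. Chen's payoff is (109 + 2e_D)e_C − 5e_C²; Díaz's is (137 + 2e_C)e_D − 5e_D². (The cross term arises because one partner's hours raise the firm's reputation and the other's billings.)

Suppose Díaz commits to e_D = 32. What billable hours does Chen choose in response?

Expanding Chen's payoff: 109e_C + 2e_De_C − 5e_C².
∂π/∂e_C = 109 + 2e_D − 10e_C = 0, so e_C = 10.9 + 0.2e_D.
At e_D = 32: e_C = 10.9 + 0.2·32 = 17.3.

17.3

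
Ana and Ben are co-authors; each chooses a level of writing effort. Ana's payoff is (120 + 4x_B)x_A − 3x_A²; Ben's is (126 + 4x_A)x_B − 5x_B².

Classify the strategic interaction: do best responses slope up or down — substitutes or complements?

strategic complements

Expanding Ana's payoff: 120x_A + 4x_Bx_A − 3x_A².
∂π/∂x_A = 120 + 4x_B − 6x_A = 0, so x_A = 20 + (2/3)x_B.
The best-response slope dx_A/dx_B = 2/3 > 0: the reaction function is upward-sloping, so the choices are strategic complements.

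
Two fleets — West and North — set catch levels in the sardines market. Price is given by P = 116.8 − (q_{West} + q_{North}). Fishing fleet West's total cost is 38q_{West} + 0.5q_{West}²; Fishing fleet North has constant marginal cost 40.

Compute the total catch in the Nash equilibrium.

46.48

Fishing fleet West's profit: π = q_{West}(116.8 − (q_{West} + q_{North})) − 38q_{West} − 0.5q_{West}².
∂π/∂q_{West} = 78.8 − 3q_{West} − q_{North} = 0, so q_{West} = 394/15 − (1/3)q_{North}.
For North: ∂π/∂q_{North} = 76.8 − 2q_{North} − q_{West} = 0 ⇒ q_{North} = 38.4 − 0.5q_{West}.
Plugging q_{North} into West's best response: q_{West} = 394/15 − (1/3)(38.4 − 0.5q_{West}) ⇒ (5/6)q_{West} = 202/15, so q_{West} = 16.16.
Then q_{North} = 38.4 − 0.5·16.16 = 30.32.
Total catch: 16.16 + 30.32 = 46.48.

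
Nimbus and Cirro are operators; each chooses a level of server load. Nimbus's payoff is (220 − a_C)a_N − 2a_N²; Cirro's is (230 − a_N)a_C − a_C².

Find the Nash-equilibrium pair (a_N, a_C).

30, 100

Expanding Nimbus's payoff: 220a_N − a_Ca_N − 2a_N².
∂π/∂a_N = 220 − a_C − 4a_N = 0, so a_N = 55 − 0.25a_C.
Likewise for Cirro: a_C = 115 − 0.5a_N.
Plugging a_C into Nimbus's best response: a_N = 55 − 0.25(115 − 0.5a_N) ⇒ 0.875a_N = 26.25, so a_N = 30.
Then a_C = 115 − 0.5·30 = 100.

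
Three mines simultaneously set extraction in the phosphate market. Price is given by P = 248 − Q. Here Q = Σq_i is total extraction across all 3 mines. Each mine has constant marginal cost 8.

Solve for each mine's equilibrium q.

60

A representative mine's profit is π_i = q_i(248 − Q) − 8q_i, with Q = q_i + Σ_{j≠i} q_j.
First-order condition: 240 − 2q_i − Σ_{j≠i} q_j = 0.
With identical mines, set every q_j = q: then 240 − 2q − 2q = 0, i.e. q = 240/4 = 60.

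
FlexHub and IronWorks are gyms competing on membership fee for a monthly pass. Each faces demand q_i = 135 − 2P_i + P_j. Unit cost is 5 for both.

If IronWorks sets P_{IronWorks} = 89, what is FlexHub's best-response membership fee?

FlexHub's profit: π = (P_{FlexHub} − 5)(135 − 2P_{FlexHub} + P_{IronWorks}).
∂π/∂P_{FlexHub} = 145 − 4P_{FlexHub} + P_{IronWorks} = 0 ⇒ P_{FlexHub} = 36.25 + 0.25P_{IronWorks}.
At P_{IronWorks} = 89: P_{FlexHub} = 36.25 + 0.25·89 = 58.5.

58.5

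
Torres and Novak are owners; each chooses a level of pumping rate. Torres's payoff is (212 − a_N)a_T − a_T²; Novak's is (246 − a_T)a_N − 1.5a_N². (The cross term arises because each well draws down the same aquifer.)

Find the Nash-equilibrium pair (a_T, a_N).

78, 56

Expanding Torres's payoff: 212a_T − a_Na_T − a_T².
∂π/∂a_T = 212 − a_N − 2a_T = 0, so a_T = 106 − 0.5a_N.
Likewise for Novak: a_N = 82 − (1/3)a_T.
Substituting the second reaction function into the first: a_T = 106 − 0.5(82 − (1/3)a_T), which gives (5/6)a_T = 65 ⇒ a_T = 78.
Then a_N = 82 − (1/3)·78 = 56.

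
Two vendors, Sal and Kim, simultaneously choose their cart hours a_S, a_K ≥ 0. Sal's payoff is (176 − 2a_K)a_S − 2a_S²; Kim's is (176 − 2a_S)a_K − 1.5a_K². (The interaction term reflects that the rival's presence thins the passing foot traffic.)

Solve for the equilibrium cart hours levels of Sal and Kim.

Expanding Sal's payoff: 176a_S − 2a_Ka_S − 2a_S².
∂π/∂a_S = 176 − 2a_K − 4a_S = 0, so a_S = 44 − 0.5a_K.
Likewise for Kim: a_K = 176/3 − (2/3)a_S.
Substituting the second reaction function into the first: a_S = 44 − 0.5(176/3 − (2/3)a_S), which gives (2/3)a_S = 44/3 ⇒ a_S = 22.
Then a_K = 176/3 − (2/3)·22 = 44.

22, 44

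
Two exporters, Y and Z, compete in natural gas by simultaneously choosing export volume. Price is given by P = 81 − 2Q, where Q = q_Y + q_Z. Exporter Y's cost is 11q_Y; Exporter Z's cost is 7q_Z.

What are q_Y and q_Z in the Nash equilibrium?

11, 13

Exporter Y's profit: π = q_Y(81 − 2(q_Y + q_Z)) − 11q_Y.
∂π/∂q_Y = 70 − 4q_Y − 2q_Z = 0, so q_Y = 17.5 − 0.5q_Z.
By the same steps for Z: q_Z = 18.5 − 0.5q_Y.
Substituting the second reaction function into the first: q_Y = 17.5 − 0.5(18.5 − 0.5q_Y), which gives 0.75q_Y = 8.25 ⇒ q_Y = 11.
Then q_Z = 18.5 − 0.5·11 = 13.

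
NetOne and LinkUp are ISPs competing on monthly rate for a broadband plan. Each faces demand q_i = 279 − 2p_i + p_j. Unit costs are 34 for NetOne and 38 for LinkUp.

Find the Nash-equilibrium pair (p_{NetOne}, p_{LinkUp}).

NetOne's profit: π = (p_{NetOne} − 34)(279 − 2p_{NetOne} + p_{LinkUp}).
∂π/∂p_{NetOne} = 347 − 4p_{NetOne} + p_{LinkUp} = 0 ⇒ p_{NetOne} = 86.75 + 0.25p_{LinkUp}.
Similarly p_{LinkUp} = 88.75 + 0.25p_{NetOne}.
Solving the two reaction functions simultaneously: (1 − (0.25)(0.25))p_{NetOne} = 86.75 + 0.25·88.75, so 0.9375p_{NetOne} = 108.9375 and p_{NetOne} = 116.2.
Then p_{LinkUp} = 88.75 + 0.25·116.2 = 117.8.

116.2, 117.8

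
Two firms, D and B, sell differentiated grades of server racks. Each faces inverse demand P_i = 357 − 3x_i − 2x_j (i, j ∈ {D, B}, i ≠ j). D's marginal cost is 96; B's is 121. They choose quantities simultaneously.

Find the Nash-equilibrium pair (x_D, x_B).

Firm D's profit: π = x_D(357 − 3x_D − 2x_B) − 96x_D.
∂π/∂x_D = 261 − 6x_D − 2x_B = 0 ⇒ x_D = 43.5 − (1/3)x_B.
Similarly x_B = 118/3 − (1/3)x_D.
Solving the two reaction functions simultaneously: (1 − (−1/3)(−1/3))x_D = 43.5 − (1/3)·(118/3), so (8/9)x_D = 547/18 and x_D = 34.1875.
Then x_B = 118/3 − (1/3)·34.1875 = 27.9375.

34.1875, 27.9375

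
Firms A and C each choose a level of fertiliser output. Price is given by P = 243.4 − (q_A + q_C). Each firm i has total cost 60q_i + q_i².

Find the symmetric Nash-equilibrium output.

Firm A's profit: π = q_A(243.4 − (q_A + q_C)) − 60q_A − q_A².
∂π/∂q_A = 183.4 − 4q_A − q_C = 0, so q_A = 45.85 − 0.25q_C.
By symmetry q_C = q_A; substituting into the reaction function, 1.25q_A = 45.85 and q_A = 36.68.

36.68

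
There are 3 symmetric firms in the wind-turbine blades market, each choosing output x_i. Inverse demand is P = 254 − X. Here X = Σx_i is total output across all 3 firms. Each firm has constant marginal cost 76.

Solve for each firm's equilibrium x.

44.5

A representative firm's profit is π_i = x_i(254 − X) − 76x_i, with X = x_i + Σ_{j≠i} x_j.
First-order condition: 178 − 2x_i − Σ_{j≠i} x_j = 0.
Imposing symmetry (x_j = x for all j) turns Σ_{j≠i} x_j into 2x, so 178 = 4x and x = 44.5.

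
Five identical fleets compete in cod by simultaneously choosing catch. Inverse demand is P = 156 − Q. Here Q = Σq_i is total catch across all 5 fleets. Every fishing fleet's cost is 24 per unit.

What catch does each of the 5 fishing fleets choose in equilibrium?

22

A representative fishing fleet's profit is π_i = q_i(156 − Q) − 24q_i, with Q = q_i + Σ_{j≠i} q_j.
First-order condition: 132 − 2q_i − Σ_{j≠i} q_j = 0.
With identical fishing fleets, set every q_j = q: then 132 − 2q − 4q = 0, i.e. q = 132/6 = 22.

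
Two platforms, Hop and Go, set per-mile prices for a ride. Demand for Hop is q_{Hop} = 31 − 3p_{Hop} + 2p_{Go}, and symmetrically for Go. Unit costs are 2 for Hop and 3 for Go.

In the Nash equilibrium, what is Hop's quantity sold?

22.3125

Hop's profit: π = (p_{Hop} − 2)(31 − 3p_{Hop} + 2p_{Go}).
∂π/∂p_{Hop} = 37 − 6p_{Hop} + 2p_{Go} = 0 ⇒ p_{Hop} = 37/6 + (1/3)p_{Go}.
Similarly p_{Go} = 20/3 + (1/3)p_{Hop}.
Solving the two reaction functions simultaneously: (1 − (1/3)(1/3))p_{Hop} = 37/6 + (1/3)·(20/3), so (8/9)p_{Hop} = 151/18 and p_{Hop} = 9.4375.
Then p_{Go} = 20/3 + (1/3)·9.4375 = 9.8125.
q_{Hop} = 31 − 3·9.4375 + 2·9.8125 = 22.3125.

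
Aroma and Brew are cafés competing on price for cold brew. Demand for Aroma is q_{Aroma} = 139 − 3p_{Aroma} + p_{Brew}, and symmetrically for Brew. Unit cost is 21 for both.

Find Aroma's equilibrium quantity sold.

58.2

Aroma's profit: π = (p_{Aroma} − 21)(139 − 3p_{Aroma} + p_{Brew}).
∂π/∂p_{Aroma} = 202 − 6p_{Aroma} + p_{Brew} = 0 ⇒ p_{Aroma} = 101/3 + (1/6)p_{Brew}.
Setting p_{Aroma} = p_{Brew} in the reaction function: p_{Aroma} = 101/3 + (1/6)p_{Aroma}, so p_{Aroma} = (101/3) / (5/6) = 40.4.
q_{Aroma} = 139 − 3·40.4 + 40.4 = 58.2.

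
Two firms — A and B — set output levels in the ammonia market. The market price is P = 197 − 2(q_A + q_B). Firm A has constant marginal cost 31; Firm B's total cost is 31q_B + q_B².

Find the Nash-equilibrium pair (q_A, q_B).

33.2, 16.6

Firm A's profit: π = q_A(197 − 2(q_A + q_B)) − 31q_A.
∂π/∂q_A = 166 − 4q_A − 2q_B = 0, so q_A = 41.5 − 0.5q_B.
For B: ∂π/∂q_B = 166 − 6q_B − 2q_A = 0 ⇒ q_B = 83/3 − (1/3)q_A.
Solving the two reaction functions simultaneously: (1 − (−0.5)(−1/3))q_A = 41.5 − 0.5·(83/3), so (5/6)q_A = 83/3 and q_A = 33.2.
Then q_B = 83/3 − (1/3)·33.2 = 16.6.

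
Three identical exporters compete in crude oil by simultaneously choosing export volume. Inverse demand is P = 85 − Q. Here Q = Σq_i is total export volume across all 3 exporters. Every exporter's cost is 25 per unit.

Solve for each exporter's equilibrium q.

A representative exporter's profit is π_i = q_i(85 − Q) − 25q_i, with Q = q_i + Σ_{j≠i} q_j.
First-order condition: 60 − 2q_i − Σ_{j≠i} q_j = 0.
Imposing symmetry (q_j = q for all j) turns Σ_{j≠i} q_j into 2q, so 60 = 4q and q = 15.

15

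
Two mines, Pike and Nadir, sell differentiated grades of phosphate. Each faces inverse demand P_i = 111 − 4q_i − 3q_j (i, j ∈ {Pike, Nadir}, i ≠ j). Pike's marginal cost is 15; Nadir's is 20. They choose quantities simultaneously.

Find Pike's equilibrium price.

51

Mine Pike's profit: π = q_{Pike}(111 − 4q_{Pike} − 3q_{Nadir}) − 15q_{Pike}.
∂π/∂q_{Pike} = 96 − 8q_{Pike} − 3q_{Nadir} = 0 ⇒ q_{Pike} = 12 − 0.375q_{Nadir}.
Similarly q_{Nadir} = 11.375 − 0.375q_{Pike}.
Plugging q_{Nadir} into Pike's best response: q_{Pike} = 12 − 0.375(11.375 − 0.375q_{Pike}) ⇒ (55/64)q_{Pike} = 495/64, so q_{Pike} = 9.
Then q_{Nadir} = 11.375 − 0.375·9 = 8.
P_{Pike} = 111 − 4·9 − 3·8 = 51.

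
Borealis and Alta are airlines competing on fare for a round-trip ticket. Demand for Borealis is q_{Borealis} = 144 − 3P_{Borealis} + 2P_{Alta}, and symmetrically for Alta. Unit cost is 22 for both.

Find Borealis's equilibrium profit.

Borealis's profit: π = (P_{Borealis} − 22)(144 − 3P_{Borealis} + 2P_{Alta}).
∂π/∂P_{Borealis} = 210 − 6P_{Borealis} + 2P_{Alta} = 0 ⇒ P_{Borealis} = 35 + (1/3)P_{Alta}.
By symmetry P_{Alta} = P_{Borealis}; substituting into the reaction function, (2/3)P_{Borealis} = 35 and P_{Borealis} = 52.5.
q_{Borealis} = 144 − 3·52.5 + 2·52.5 = 91.5.
Profit = (52.5 − 22)·91.5 = 2790.75.

2790.75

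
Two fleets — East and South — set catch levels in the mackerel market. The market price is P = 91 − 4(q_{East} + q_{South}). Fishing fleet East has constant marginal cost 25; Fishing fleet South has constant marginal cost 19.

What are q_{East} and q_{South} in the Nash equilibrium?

5, 6.5

Fishing fleet East's profit: π = q_{East}(91 − 4(q_{East} + q_{South})) − 25q_{East}.
∂π/∂q_{East} = 66 − 8q_{East} − 4q_{South} = 0, so q_{East} = 8.25 − 0.5q_{South}.
By the same steps for South: q_{South} = 9 − 0.5q_{East}.
Solving the two reaction functions simultaneously: (1 − (−0.5)(−0.5))q_{East} = 8.25 − 0.5·9, so 0.75q_{East} = 3.75 and q_{East} = 5.
Then q_{South} = 9 − 0.5·5 = 6.5.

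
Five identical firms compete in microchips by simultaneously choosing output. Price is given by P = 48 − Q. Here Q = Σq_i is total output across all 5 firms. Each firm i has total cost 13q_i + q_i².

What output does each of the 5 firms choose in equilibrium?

4.375

A representative firm's profit is π_i = q_i(48 − Q) − 13q_i − q_i², with Q = q_i + Σ_{j≠i} q_j.
First-order condition: 35 − 4q_i − Σ_{j≠i} q_j = 0.
In a symmetric equilibrium every firm chooses the same q, so Σ_{j≠i} q_j = 4q. The condition becomes 35 − 8q = 0, giving q = 35/8 = 4.375.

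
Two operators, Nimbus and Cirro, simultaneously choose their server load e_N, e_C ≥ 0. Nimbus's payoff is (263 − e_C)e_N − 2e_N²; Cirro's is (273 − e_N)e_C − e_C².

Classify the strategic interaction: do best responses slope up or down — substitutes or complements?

Expanding Nimbus's payoff: 263e_N − e_Ce_N − 2e_N².
∂π/∂e_N = 263 − e_C − 4e_N = 0, so e_N = 65.75 − 0.25e_C.
The best-response slope de_N/de_C = −0.25 < 0: the reaction function is downward-sloping, so the choices are strategic substitutes.

strategic substitutes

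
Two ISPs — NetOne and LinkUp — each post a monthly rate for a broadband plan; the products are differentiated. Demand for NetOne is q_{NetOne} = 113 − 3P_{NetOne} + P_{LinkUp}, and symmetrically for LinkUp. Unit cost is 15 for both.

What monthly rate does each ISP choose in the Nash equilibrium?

31.6

NetOne's profit: π = (P_{NetOne} − 15)(113 − 3P_{NetOne} + P_{LinkUp}).
∂π/∂P_{NetOne} = 158 − 6P_{NetOne} + P_{LinkUp} = 0 ⇒ P_{NetOne} = 79/3 + (1/6)P_{LinkUp}.
By symmetry P_{LinkUp} = P_{NetOne}; substituting into the reaction function, (5/6)P_{NetOne} = 79/3 and P_{NetOne} = 31.6.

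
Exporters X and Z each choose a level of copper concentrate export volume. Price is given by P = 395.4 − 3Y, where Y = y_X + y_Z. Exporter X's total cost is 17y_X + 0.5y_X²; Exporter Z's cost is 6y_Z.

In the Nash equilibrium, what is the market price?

Exporter X's profit: π = y_X(395.4 − 3(y_X + y_Z)) − 17y_X − 0.5y_X².
∂π/∂y_X = 378.4 − 7y_X − 3y_Z = 0, so y_X = 1892/35 − (3/7)y_Z.
For Z: ∂π/∂y_Z = 389.4 − 6y_Z − 3y_X = 0 ⇒ y_Z = 64.9 − 0.5y_X.
Solving the two reaction functions simultaneously: (1 − (−3/7)(−0.5))y_X = 1892/35 − (3/7)·64.9, so (11/14)y_X = 1837/70 and y_X = 33.4.
Then y_Z = 64.9 − 0.5·33.4 = 48.2.
Equilibrium price: P = 395.4 − 3·81.6 = 150.6.

150.6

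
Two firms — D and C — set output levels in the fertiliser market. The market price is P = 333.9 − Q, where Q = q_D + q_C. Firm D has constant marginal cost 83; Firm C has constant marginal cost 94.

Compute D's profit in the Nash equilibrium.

7621.29

Firm D's profit: π = q_D(333.9 − (q_D + q_C)) − 83q_D.
∂π/∂q_D = 250.9 − 2q_D − q_C = 0, so q_D = 125.45 − 0.5q_C.
By the same steps for C: q_C = 119.95 − 0.5q_D.
Substituting the second reaction function into the first: q_D = 125.45 − 0.5(119.95 − 0.5q_D), which gives 0.75q_D = 65.475 ⇒ q_D = 87.3.
Then q_C = 119.95 − 0.5·87.3 = 76.3.
Price P = 333.9 − 163.6 = 170.3.
D's profit: (170.3 − 83)·87.3 = 7621.29.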